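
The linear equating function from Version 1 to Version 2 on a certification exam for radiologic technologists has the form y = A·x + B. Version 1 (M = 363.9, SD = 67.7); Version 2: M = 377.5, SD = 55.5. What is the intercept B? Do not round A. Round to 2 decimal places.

79.18

A = SD_Y / SD_X = 55.5 / 67.7 = 0.819793
B = M_Y − A·M_X = 377.5 − 0.819793 × 363.9 = 79.18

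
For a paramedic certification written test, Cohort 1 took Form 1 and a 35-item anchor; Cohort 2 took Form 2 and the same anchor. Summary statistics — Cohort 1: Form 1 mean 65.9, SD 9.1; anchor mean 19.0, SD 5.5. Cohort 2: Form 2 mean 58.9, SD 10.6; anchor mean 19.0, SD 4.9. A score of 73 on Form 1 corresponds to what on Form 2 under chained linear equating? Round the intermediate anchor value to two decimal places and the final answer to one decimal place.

68.2

Form 1 → anchor (Cohort 1): v = (5.5/9.1)(73 − 65.9) + 19.0 = 23.29
anchor → Form 2 (Cohort 2): y = (10.6/4.9)(23.29 − 19.0) + 58.9 = 68.2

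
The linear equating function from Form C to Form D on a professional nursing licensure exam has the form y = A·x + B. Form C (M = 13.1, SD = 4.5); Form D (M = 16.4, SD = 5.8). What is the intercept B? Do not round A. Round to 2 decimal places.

-0.48

A = SD_Y / SD_X = 5.8 / 4.5 = 1.288889
B = M_Y − A·M_X = 16.4 − 1.288889 × 13.1 = -0.48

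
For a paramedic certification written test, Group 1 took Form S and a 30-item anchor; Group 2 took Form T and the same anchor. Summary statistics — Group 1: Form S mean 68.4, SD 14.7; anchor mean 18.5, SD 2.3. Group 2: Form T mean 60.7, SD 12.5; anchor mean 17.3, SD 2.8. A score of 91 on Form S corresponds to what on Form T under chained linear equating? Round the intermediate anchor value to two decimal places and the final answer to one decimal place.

81.9

Form S → anchor (Group 1): v = (2.3/14.7)(91 − 68.4) + 18.5 = 22.04
anchor → Form T (Group 2): y = (12.5/2.8)(22.04 − 17.3) + 60.7 = 81.9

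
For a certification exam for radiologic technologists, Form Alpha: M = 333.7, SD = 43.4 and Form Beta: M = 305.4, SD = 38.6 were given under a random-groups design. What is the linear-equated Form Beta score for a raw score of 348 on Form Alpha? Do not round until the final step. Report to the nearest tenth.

318.1

Linear equating: y = (SD_Y/SD_X)(x − M_X) + M_Y
y = (38.6/43.4)(348 − 333.7) + 305.4
y = 0.889401 × 14.3 + 305.4 = 12.7184 + 305.4 = 318.1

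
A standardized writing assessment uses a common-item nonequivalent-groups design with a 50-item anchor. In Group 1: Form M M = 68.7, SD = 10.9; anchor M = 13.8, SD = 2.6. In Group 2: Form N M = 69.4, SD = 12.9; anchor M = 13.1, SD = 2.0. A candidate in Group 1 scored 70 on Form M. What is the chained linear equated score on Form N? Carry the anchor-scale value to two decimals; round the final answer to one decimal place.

75.9

Form M → anchor (Group 1): v = (2.6/10.9)(70 − 68.7) + 13.8 = 14.11
anchor → Form N (Group 2): y = (12.9/2.0)(14.11 − 13.1) + 69.4 = 75.9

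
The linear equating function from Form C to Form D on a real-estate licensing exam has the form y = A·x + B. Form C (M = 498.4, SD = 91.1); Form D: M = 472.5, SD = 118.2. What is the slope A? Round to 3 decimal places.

1.297

A = SD_Y / SD_X = 118.2 / 91.1 = 1.297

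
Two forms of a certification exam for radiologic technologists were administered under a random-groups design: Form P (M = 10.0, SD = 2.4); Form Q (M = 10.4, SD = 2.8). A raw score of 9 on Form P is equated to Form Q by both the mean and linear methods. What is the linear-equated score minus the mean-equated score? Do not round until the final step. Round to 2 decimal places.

-0.17

Mean-equated: 9 + (10.4 − 10.0) = 9.40
Linear-equated: (2.8/2.4)(9 − 10.0) + 10.4 = 9.233
Difference = 9.233 − 9.40 = -0.17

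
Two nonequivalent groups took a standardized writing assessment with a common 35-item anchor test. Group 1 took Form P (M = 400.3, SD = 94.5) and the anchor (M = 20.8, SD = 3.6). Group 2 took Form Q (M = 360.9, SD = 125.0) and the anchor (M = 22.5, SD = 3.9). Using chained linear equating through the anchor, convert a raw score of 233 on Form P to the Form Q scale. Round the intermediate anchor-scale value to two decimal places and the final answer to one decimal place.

Form P → anchor (Group 1): v = (3.6/94.5)(233 − 400.3) + 20.8 = 14.43
anchor → Form Q (Group 2): y = (125.0/3.9)(14.43 − 22.5) + 360.9 = 102.2

102.2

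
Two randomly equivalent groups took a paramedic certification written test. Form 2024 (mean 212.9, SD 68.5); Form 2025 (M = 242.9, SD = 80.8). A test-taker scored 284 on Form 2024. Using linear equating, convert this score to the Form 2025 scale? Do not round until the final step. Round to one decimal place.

326.8

Linear equating: y = (SD_Y/SD_X)(x − M_X) + M_Y
y = (80.8/68.5)(284 − 212.9) + 242.9
y = 1.179562 × 71.1 + 242.9 = 83.8669 + 242.9 = 326.8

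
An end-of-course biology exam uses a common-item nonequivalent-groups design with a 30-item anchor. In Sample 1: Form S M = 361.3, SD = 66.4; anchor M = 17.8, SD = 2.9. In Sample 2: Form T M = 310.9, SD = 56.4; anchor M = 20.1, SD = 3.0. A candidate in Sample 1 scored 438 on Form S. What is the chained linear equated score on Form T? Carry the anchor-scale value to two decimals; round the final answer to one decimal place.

Form S → anchor (Sample 1): v = (2.9/66.4)(438 − 361.3) + 17.8 = 21.15
anchor → Form T (Sample 2): y = (56.4/3.0)(21.15 − 20.1) + 310.9 = 330.6

330.6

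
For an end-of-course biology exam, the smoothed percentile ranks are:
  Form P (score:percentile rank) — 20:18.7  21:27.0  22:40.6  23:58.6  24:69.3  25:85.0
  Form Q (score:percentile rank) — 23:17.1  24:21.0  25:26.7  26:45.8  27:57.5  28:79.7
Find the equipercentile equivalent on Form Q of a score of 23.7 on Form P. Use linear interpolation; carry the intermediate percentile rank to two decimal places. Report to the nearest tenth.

PR of 23.7 on Form P: 58.6 + (23.7 − 23)/(24 − 23) × (69.3 − 58.6) = 66.09
On Form Q, PR 66.09 falls between score 27 (PR 57.5) and 28 (PR 79.7).
Interpolate: 27 + (66.09 − 57.5)/(79.7 − 57.5) × (28 − 27) = 27.4

27.4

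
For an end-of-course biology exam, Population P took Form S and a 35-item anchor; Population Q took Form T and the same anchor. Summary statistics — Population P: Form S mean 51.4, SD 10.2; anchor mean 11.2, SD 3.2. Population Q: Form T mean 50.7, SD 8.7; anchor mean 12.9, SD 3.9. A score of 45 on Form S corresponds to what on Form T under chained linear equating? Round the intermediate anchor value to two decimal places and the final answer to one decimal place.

Form S → anchor (Population P): v = (3.2/10.2)(45 − 51.4) + 11.2 = 9.19
anchor → Form T (Population Q): y = (8.7/3.9)(9.19 − 12.9) + 50.7 = 42.4

42.4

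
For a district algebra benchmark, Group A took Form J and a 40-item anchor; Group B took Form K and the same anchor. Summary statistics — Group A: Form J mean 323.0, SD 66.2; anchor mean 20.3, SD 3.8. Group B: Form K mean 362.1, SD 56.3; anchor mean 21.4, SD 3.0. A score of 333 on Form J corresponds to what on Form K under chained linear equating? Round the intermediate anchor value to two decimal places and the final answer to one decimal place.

352.2

Form J → anchor (Group A): v = (3.8/66.2)(333 − 323.0) + 20.3 = 20.87
anchor → Form K (Group B): y = (56.3/3.0)(20.87 − 21.4) + 362.1 = 352.2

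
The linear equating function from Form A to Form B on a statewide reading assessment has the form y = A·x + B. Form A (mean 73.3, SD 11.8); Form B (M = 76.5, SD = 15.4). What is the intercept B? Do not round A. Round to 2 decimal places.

-19.16

A = SD_Y / SD_X = 15.4 / 11.8 = 1.305085
B = M_Y − A·M_X = 76.5 − 1.305085 × 73.3 = -19.16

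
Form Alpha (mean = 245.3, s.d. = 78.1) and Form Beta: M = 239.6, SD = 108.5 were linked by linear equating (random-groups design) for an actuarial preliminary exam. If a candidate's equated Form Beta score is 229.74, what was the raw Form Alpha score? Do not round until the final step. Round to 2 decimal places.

238.20

Invert y = (SD_Y/SD_X)(x − M_X) + M_Y:
x = (SD_X/SD_Y)(y − M_Y) + M_X = (78.1/108.5)(229.74 − 239.6) + 245.3
x = 0.719816 × -9.860 + 245.3 = 238.20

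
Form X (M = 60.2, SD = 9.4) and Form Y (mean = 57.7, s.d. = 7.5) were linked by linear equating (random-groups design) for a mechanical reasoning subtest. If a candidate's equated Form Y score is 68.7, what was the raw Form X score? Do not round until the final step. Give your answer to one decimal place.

Invert y = (SD_Y/SD_X)(x − M_X) + M_Y:
x = (SD_X/SD_Y)(y − M_Y) + M_X = (9.4/7.5)(68.7 − 57.7) + 60.2
x = 1.253333 × 11.000 + 60.2 = 74.0

74.0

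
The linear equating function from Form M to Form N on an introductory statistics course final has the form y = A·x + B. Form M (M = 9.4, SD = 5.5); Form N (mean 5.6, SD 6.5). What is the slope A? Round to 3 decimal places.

A = SD_Y / SD_X = 6.5 / 5.5 = 1.182

1.182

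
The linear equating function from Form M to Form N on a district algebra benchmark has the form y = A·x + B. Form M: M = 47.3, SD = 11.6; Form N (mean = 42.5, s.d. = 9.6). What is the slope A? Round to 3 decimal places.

0.828

A = SD_Y / SD_X = 9.6 / 11.6 = 0.828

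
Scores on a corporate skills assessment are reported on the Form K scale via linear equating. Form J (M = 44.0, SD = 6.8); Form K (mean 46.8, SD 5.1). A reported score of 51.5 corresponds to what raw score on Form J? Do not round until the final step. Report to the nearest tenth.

Invert y = (SD_Y/SD_X)(x − M_X) + M_Y:
x = (SD_X/SD_Y)(y − M_Y) + M_X = (6.8/5.1)(51.5 − 46.8) + 44.0
x = 1.333333 × 4.700 + 44.0 = 50.3

50.3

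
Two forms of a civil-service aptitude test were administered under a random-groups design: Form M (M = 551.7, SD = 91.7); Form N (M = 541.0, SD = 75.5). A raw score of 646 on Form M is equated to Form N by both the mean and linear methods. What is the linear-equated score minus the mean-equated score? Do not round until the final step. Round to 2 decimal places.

-16.66

Mean-equated: 646 + (541.0 − 551.7) = 635.30
Linear-equated: (75.5/91.7)(646 − 551.7) + 541.0 = 618.641
Difference = 618.641 − 635.30 = -16.66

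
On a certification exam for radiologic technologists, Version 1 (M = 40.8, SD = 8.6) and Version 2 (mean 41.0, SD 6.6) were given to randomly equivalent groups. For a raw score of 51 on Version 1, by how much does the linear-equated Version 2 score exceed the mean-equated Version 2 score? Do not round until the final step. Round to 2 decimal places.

Mean-equated: 51 + (41.0 − 40.8) = 51.20
Linear-equated: (6.6/8.6)(51 − 40.8) + 41.0 = 48.828
Difference = 48.828 − 51.20 = -2.37

-2.37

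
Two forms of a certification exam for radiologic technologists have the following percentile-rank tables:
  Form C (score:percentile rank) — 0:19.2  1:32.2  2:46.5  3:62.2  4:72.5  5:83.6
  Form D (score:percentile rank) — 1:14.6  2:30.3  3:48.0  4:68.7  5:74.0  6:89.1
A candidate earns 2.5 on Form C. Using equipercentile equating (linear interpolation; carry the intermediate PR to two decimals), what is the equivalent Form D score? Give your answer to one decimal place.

PR of 2.5 on Form C: 46.5 + (2.5 − 2)/(3 − 2) × (62.2 − 46.5) = 54.35
On Form D, PR 54.35 falls between score 3 (PR 48.0) and 4 (PR 68.7).
Interpolate: 3 + (54.35 − 48.0)/(68.7 − 48.0) × (4 − 3) = 3.3

3.3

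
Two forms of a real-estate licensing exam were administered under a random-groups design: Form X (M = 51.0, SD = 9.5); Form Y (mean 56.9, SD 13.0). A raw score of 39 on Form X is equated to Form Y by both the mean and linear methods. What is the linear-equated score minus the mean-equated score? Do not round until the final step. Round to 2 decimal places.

-4.42

Mean-equated: 39 + (56.9 − 51.0) = 44.90
Linear-equated: (13.0/9.5)(39 − 51.0) + 56.9 = 40.479
Difference = 40.479 − 44.90 = -4.42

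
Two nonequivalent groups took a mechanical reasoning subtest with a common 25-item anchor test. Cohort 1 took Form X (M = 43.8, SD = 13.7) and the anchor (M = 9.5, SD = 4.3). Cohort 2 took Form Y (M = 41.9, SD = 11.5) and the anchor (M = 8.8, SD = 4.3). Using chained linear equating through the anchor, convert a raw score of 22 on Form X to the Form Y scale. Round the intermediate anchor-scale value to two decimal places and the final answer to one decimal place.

25.5

Form X → anchor (Cohort 1): v = (4.3/13.7)(22 − 43.8) + 9.5 = 2.66
anchor → Form Y (Cohort 2): y = (11.5/4.3)(2.66 − 8.8) + 41.9 = 25.5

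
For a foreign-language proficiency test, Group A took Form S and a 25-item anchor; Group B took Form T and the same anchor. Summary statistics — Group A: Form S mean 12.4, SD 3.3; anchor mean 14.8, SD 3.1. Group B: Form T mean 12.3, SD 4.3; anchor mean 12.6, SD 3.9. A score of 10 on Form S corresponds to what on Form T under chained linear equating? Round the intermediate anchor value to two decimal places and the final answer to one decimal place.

12.2

Form S → anchor (Group A): v = (3.1/3.3)(10 − 12.4) + 14.8 = 12.55
anchor → Form T (Group B): y = (4.3/3.9)(12.55 − 12.6) + 12.3 = 12.2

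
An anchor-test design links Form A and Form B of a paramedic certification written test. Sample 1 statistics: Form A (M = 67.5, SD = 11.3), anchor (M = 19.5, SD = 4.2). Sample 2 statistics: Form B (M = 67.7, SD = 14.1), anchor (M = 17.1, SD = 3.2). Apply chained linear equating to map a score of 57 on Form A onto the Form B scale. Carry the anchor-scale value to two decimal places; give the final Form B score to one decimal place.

61.1

Form A → anchor (Sample 1): v = (4.2/11.3)(57 − 67.5) + 19.5 = 15.60
anchor → Form B (Sample 2): y = (14.1/3.2)(15.60 − 17.1) + 67.7 = 61.1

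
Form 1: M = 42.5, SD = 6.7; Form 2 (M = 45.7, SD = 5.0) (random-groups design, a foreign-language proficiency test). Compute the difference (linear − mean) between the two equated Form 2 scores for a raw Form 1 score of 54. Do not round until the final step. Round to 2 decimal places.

Mean-equated: 54 + (45.7 − 42.5) = 57.20
Linear-equated: (5.0/6.7)(54 − 42.5) + 45.7 = 54.282
Difference = 54.282 − 57.20 = -2.92

-2.92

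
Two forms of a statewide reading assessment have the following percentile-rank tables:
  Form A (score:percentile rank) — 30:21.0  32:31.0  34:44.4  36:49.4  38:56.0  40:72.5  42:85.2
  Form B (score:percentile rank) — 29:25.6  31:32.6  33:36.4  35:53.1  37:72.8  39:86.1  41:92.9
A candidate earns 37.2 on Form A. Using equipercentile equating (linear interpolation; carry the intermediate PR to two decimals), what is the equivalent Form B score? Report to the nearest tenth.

PR of 37.2 on Form A: 49.4 + (37.2 − 36)/(38 − 36) × (56.0 − 49.4) = 53.36
On Form B, PR 53.36 falls between score 35 (PR 53.1) and 37 (PR 72.8).
Interpolate: 35 + (53.36 − 53.1)/(72.8 − 53.1) × (37 − 35) = 35.0

35.0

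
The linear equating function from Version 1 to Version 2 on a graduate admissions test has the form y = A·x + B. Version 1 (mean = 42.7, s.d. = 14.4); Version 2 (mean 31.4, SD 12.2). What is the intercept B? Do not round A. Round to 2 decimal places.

A = SD_Y / SD_X = 12.2 / 14.4 = 0.847222
B = M_Y − A·M_X = 31.4 − 0.847222 × 42.7 = -4.78

-4.78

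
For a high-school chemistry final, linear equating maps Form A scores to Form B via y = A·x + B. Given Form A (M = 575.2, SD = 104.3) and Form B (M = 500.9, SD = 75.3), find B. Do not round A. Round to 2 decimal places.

85.63

A = SD_Y / SD_X = 75.3 / 104.3 = 0.721956
B = M_Y − A·M_X = 500.9 − 0.721956 × 575.2 = 85.63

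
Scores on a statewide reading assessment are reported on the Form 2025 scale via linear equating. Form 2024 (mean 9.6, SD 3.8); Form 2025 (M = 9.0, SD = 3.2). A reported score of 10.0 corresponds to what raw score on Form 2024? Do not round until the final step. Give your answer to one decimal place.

10.8

Invert y = (SD_Y/SD_X)(x − M_X) + M_Y:
x = (SD_X/SD_Y)(y − M_Y) + M_X = (3.8/3.2)(10.0 − 9.0) + 9.6
x = 1.187500 × 1.000 + 9.6 = 10.8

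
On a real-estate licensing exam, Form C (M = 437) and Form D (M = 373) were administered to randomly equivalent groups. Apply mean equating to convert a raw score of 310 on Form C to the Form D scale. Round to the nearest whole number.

Mean equating: y = x + (M_Y − M_X) = 310 + (373 − 437) = 246

246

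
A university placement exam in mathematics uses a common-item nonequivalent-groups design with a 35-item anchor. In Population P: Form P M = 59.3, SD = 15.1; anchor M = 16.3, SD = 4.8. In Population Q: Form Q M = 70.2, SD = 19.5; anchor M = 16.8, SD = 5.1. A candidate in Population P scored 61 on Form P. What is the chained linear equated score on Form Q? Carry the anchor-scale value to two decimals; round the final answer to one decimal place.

Form P → anchor (Population P): v = (4.8/15.1)(61 − 59.3) + 16.3 = 16.84
anchor → Form Q (Population Q): y = (19.5/5.1)(16.84 − 16.8) + 70.2 = 70.4

70.4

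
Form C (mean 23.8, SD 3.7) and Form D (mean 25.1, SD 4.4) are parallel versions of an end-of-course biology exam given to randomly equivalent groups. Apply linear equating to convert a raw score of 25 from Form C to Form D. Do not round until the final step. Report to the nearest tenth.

26.5

Linear equating: y = (SD_Y/SD_X)(x − M_X) + M_Y
y = (4.4/3.7)(25 − 23.8) + 25.1
y = 1.189189 × 1.2 + 25.1 = 1.4270 + 25.1 = 26.5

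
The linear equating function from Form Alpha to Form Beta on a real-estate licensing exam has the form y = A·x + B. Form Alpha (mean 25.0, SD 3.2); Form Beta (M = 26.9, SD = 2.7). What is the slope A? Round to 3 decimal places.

0.844

A = SD_Y / SD_X = 2.7 / 3.2 = 0.844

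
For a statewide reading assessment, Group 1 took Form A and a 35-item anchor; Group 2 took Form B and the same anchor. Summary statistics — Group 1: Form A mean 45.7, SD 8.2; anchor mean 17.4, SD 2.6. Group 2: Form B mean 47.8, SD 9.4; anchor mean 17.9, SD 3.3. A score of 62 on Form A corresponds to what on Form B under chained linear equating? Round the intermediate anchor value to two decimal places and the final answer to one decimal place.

61.1

Form A → anchor (Group 1): v = (2.6/8.2)(62 − 45.7) + 17.4 = 22.57
anchor → Form B (Group 2): y = (9.4/3.3)(22.57 − 17.9) + 47.8 = 61.1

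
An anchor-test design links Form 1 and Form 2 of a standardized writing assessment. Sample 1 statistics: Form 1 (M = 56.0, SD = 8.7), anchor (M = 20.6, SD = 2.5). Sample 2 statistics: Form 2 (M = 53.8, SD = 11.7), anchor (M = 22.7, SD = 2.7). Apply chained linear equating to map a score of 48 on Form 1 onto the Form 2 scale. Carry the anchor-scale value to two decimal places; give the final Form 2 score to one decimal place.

Form 1 → anchor (Sample 1): v = (2.5/8.7)(48 − 56.0) + 20.6 = 18.30
anchor → Form 2 (Sample 2): y = (11.7/2.7)(18.30 − 22.7) + 53.8 = 34.7

34.7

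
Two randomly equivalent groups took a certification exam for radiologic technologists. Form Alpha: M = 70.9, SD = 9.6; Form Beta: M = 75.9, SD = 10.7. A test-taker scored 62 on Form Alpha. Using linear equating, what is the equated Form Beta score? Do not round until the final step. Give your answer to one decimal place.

Linear equating: y = (SD_Y/SD_X)(x − M_X) + M_Y
y = (10.7/9.6)(62 − 70.9) + 75.9
y = 1.114583 × -8.9 + 75.9 = -9.9198 + 75.9 = 66.0

66.0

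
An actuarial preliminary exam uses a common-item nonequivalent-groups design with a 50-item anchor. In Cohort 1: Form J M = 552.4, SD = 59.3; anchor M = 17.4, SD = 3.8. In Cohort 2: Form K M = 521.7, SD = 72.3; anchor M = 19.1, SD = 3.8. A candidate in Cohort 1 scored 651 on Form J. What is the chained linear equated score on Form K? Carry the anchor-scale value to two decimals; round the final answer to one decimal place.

609.6

Form J → anchor (Cohort 1): v = (3.8/59.3)(651 − 552.4) + 17.4 = 23.72
anchor → Form K (Cohort 2): y = (72.3/3.8)(23.72 − 19.1) + 521.7 = 609.6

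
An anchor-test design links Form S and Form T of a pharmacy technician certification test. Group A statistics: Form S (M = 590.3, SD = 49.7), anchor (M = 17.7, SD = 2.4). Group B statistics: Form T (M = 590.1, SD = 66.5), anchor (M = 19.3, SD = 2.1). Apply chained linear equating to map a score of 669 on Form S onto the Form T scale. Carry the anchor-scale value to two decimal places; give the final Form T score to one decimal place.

659.8

Form S → anchor (Group A): v = (2.4/49.7)(669 − 590.3) + 17.7 = 21.50
anchor → Form T (Group B): y = (66.5/2.1)(21.50 − 19.3) + 590.1 = 659.8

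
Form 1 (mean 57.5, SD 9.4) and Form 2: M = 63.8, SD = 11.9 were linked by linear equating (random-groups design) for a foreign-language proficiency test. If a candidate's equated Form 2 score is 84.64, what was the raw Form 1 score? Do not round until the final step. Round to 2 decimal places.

Invert y = (SD_Y/SD_X)(x − M_X) + M_Y:
x = (SD_X/SD_Y)(y − M_Y) + M_X = (9.4/11.9)(84.64 − 63.8) + 57.5
x = 0.789916 × 20.840 + 57.5 = 73.96

73.96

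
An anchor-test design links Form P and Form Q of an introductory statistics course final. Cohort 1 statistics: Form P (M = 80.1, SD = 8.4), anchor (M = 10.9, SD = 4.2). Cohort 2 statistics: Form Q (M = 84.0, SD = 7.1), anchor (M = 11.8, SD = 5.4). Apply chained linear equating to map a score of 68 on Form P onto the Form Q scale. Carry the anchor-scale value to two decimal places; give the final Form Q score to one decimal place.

Form P → anchor (Cohort 1): v = (4.2/8.4)(68 − 80.1) + 10.9 = 4.85
anchor → Form Q (Cohort 2): y = (7.1/5.4)(4.85 − 11.8) + 84.0 = 74.9

74.9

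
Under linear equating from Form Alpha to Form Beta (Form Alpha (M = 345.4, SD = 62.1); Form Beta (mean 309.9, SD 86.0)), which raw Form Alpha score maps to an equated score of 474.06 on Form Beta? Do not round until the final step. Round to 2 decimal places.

463.94

Invert y = (SD_Y/SD_X)(x − M_X) + M_Y:
x = (SD_X/SD_Y)(y − M_Y) + M_X = (62.1/86.0)(474.06 − 309.9) + 345.4
x = 0.722093 × 164.160 + 345.4 = 463.94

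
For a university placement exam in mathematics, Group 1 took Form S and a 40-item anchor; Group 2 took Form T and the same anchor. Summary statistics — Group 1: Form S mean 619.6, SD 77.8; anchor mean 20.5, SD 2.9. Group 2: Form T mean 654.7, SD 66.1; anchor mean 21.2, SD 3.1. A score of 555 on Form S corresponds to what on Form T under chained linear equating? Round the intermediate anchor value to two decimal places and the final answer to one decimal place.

588.4

Form S → anchor (Group 1): v = (2.9/77.8)(555 − 619.6) + 20.5 = 18.09
anchor → Form T (Group 2): y = (66.1/3.1)(18.09 − 21.2) + 654.7 = 588.4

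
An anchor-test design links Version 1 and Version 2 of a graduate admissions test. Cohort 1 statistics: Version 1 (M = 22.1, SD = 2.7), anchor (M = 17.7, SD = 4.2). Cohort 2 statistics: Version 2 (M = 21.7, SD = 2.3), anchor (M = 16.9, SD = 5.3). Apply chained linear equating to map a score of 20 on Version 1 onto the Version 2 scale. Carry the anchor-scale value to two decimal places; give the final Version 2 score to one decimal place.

20.6

Version 1 → anchor (Cohort 1): v = (4.2/2.7)(20 − 22.1) + 17.7 = 14.43
anchor → Version 2 (Cohort 2): y = (2.3/5.3)(14.43 − 16.9) + 21.7 = 20.6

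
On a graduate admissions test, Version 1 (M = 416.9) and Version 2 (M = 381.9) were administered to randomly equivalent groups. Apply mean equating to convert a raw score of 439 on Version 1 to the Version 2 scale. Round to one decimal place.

404.0

Mean equating: y = x + (M_Y − M_X) = 439 + (381.9 − 416.9) = 404.0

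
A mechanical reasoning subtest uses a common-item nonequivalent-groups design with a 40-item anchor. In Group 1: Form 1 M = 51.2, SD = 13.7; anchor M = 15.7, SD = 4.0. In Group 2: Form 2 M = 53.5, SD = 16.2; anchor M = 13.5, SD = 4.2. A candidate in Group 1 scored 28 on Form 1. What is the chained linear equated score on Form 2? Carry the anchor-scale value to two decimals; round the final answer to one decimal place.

Form 1 → anchor (Group 1): v = (4.0/13.7)(28 − 51.2) + 15.7 = 8.93
anchor → Form 2 (Group 2): y = (16.2/4.2)(8.93 − 13.5) + 53.5 = 35.9

35.9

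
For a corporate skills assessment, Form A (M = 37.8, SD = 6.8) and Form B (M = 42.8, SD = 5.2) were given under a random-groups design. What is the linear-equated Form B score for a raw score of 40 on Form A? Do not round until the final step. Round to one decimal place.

Linear equating: y = (SD_Y/SD_X)(x − M_X) + M_Y
y = (5.2/6.8)(40 − 37.8) + 42.8
y = 0.764706 × 2.2 + 42.8 = 1.6824 + 42.8 = 44.5

44.5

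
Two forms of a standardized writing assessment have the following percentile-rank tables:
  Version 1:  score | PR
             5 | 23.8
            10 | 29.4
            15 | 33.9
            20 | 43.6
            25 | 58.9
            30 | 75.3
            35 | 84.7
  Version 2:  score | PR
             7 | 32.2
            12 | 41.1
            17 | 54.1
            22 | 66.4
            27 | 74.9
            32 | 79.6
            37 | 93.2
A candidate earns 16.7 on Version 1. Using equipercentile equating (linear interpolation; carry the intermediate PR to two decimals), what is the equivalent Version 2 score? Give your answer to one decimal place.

PR of 16.7 on Version 1: 33.9 + (16.7 − 15)/(20 − 15) × (43.6 − 33.9) = 37.20
On Version 2, PR 37.20 falls between score 7 (PR 32.2) and 12 (PR 41.1).
Interpolate: 7 + (37.20 − 32.2)/(41.1 − 32.2) × (12 − 7) = 9.8

9.8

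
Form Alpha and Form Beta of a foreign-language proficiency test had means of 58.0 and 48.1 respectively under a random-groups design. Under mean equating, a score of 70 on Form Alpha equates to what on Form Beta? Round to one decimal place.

Mean equating: y = x + (M_Y − M_X) = 70 + (48.1 − 58.0) = 60.1

60.1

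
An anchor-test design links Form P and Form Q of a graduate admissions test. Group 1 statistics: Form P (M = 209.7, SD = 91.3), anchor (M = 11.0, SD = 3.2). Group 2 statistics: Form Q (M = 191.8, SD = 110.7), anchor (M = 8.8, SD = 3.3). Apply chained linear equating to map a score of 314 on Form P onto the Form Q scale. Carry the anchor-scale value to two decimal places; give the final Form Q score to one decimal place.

Form P → anchor (Group 1): v = (3.2/91.3)(314 − 209.7) + 11.0 = 14.66
anchor → Form Q (Group 2): y = (110.7/3.3)(14.66 − 8.8) + 191.8 = 388.4

388.4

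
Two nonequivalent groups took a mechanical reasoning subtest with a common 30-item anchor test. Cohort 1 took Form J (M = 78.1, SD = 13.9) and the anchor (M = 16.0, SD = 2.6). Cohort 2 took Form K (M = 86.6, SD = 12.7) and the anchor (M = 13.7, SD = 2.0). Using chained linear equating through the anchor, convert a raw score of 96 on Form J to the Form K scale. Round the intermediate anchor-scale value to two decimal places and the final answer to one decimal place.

Form J → anchor (Cohort 1): v = (2.6/13.9)(96 − 78.1) + 16.0 = 19.35
anchor → Form K (Cohort 2): y = (12.7/2.0)(19.35 − 13.7) + 86.6 = 122.5

122.5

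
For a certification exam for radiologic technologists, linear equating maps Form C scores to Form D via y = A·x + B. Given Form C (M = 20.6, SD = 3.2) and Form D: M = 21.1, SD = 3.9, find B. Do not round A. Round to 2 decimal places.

A = SD_Y / SD_X = 3.9 / 3.2 = 1.218750
B = M_Y − A·M_X = 21.1 − 1.218750 × 20.6 = -4.01

-4.01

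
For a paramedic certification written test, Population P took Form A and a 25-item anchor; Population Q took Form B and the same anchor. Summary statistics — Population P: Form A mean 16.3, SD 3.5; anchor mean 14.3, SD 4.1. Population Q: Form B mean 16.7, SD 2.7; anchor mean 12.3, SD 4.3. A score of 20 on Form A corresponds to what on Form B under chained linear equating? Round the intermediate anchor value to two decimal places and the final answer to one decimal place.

Form A → anchor (Population P): v = (4.1/3.5)(20 − 16.3) + 14.3 = 18.63
anchor → Form B (Population Q): y = (2.7/4.3)(18.63 − 12.3) + 16.7 = 20.7

20.7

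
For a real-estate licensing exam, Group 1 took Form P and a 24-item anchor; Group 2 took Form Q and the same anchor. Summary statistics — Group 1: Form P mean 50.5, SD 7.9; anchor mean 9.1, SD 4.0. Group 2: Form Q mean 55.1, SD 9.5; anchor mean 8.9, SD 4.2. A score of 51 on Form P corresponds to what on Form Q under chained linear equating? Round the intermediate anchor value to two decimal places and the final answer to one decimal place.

56.1

Form P → anchor (Group 1): v = (4.0/7.9)(51 − 50.5) + 9.1 = 9.35
anchor → Form Q (Group 2): y = (9.5/4.2)(9.35 − 8.9) + 55.1 = 56.1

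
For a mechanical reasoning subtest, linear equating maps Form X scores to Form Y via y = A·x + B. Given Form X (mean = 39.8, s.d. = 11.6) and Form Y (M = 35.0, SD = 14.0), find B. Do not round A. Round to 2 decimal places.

-13.03

A = SD_Y / SD_X = 14.0 / 11.6 = 1.206897
B = M_Y − A·M_X = 35.0 − 1.206897 × 39.8 = -13.03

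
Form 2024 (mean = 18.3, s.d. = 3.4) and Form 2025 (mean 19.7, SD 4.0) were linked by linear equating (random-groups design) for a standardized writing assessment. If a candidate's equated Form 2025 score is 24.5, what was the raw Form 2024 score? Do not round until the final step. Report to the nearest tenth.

Invert y = (SD_Y/SD_X)(x − M_X) + M_Y:
x = (SD_X/SD_Y)(y − M_Y) + M_X = (3.4/4.0)(24.5 − 19.7) + 18.3
x = 0.850000 × 4.800 + 18.3 = 22.4

22.4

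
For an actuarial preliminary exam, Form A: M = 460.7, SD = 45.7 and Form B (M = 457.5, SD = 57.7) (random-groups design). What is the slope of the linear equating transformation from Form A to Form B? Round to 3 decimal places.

1.263

A = SD_Y / SD_X = 57.7 / 45.7 = 1.263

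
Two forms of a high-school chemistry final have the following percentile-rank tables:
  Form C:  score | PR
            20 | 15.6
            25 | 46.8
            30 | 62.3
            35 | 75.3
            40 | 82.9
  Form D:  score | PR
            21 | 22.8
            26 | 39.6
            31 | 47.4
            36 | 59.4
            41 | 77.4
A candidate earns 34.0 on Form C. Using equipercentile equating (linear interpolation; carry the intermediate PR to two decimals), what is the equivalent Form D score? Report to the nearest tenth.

39.7

PR of 34.0 on Form C: 62.3 + (34.0 − 30)/(35 − 30) × (75.3 − 62.3) = 72.70
On Form D, PR 72.70 falls between score 36 (PR 59.4) and 41 (PR 77.4).
Interpolate: 36 + (72.70 − 59.4)/(77.4 − 59.4) × (41 − 36) = 39.7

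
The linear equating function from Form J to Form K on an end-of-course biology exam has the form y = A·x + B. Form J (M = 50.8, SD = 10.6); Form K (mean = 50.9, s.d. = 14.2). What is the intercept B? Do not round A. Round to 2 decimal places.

-17.15

A = SD_Y / SD_X = 14.2 / 10.6 = 1.339623
B = M_Y − A·M_X = 50.9 − 1.339623 × 50.8 = -17.15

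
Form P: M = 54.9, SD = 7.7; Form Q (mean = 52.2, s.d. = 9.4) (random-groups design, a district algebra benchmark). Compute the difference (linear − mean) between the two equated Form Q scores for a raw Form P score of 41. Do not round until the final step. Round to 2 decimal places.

Mean-equated: 41 + (52.2 − 54.9) = 38.30
Linear-equated: (9.4/7.7)(41 − 54.9) + 52.2 = 35.231
Difference = 35.231 − 38.30 = -3.07

-3.07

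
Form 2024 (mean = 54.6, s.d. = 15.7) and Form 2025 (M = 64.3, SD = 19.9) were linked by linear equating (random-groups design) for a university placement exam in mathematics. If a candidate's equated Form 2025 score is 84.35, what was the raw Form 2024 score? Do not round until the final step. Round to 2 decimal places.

70.42

Invert y = (SD_Y/SD_X)(x − M_X) + M_Y:
x = (SD_X/SD_Y)(y − M_Y) + M_X = (15.7/19.9)(84.35 − 64.3) + 54.6
x = 0.788945 × 20.050 + 54.6 = 70.42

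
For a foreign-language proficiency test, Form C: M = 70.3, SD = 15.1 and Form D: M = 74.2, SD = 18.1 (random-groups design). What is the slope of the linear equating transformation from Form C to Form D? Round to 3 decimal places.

1.199

A = SD_Y / SD_X = 18.1 / 15.1 = 1.199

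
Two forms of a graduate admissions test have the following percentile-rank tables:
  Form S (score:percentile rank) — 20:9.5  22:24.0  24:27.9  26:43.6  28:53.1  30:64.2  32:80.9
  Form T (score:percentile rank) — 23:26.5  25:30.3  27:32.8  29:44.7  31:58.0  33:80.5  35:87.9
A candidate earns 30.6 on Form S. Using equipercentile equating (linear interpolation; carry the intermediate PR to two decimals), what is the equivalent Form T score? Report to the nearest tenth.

32.0

PR of 30.6 on Form S: 64.2 + (30.6 − 30)/(32 − 30) × (80.9 − 64.2) = 69.21
On Form T, PR 69.21 falls between score 31 (PR 58.0) and 33 (PR 80.5).
Interpolate: 31 + (69.21 − 58.0)/(80.5 − 58.0) × (33 − 31) = 32.0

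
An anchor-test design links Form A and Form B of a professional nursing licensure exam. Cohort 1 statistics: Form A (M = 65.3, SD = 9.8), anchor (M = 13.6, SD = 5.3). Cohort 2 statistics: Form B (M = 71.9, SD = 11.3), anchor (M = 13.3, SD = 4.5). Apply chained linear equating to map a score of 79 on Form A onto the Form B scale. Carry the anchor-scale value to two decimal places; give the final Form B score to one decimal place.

Form A → anchor (Cohort 1): v = (5.3/9.8)(79 − 65.3) + 13.6 = 21.01
anchor → Form B (Cohort 2): y = (11.3/4.5)(21.01 − 13.3) + 71.9 = 91.3

91.3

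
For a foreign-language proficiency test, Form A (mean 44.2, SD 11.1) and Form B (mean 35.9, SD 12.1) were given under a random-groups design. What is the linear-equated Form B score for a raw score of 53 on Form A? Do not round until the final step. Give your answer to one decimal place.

45.5

Linear equating: y = (SD_Y/SD_X)(x − M_X) + M_Y
y = (12.1/11.1)(53 − 44.2) + 35.9
y = 1.090090 × 8.8 + 35.9 = 9.5928 + 35.9 = 45.5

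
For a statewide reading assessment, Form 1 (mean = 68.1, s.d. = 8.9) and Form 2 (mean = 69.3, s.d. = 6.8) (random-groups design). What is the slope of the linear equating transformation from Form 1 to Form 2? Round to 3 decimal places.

A = SD_Y / SD_X = 6.8 / 8.9 = 0.764

0.764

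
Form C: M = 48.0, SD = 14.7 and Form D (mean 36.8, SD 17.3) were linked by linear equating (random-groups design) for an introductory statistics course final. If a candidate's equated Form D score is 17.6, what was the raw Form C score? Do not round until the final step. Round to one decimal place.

Invert y = (SD_Y/SD_X)(x − M_X) + M_Y:
x = (SD_X/SD_Y)(y − M_Y) + M_X = (14.7/17.3)(17.6 − 36.8) + 48.0
x = 0.849711 × -19.200 + 48.0 = 31.7

31.7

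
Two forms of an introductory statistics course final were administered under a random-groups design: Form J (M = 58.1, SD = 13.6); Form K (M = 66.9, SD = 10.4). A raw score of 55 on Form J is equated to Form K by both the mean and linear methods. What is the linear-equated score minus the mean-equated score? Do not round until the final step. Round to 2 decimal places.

Mean-equated: 55 + (66.9 − 58.1) = 63.80
Linear-equated: (10.4/13.6)(55 − 58.1) + 66.9 = 64.529
Difference = 64.529 − 63.80 = 0.73

0.73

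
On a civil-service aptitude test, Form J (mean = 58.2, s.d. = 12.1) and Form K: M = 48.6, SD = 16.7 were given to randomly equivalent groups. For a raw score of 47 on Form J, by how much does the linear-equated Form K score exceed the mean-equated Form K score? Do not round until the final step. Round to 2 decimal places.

-4.26

Mean-equated: 47 + (48.6 − 58.2) = 37.40
Linear-equated: (16.7/12.1)(47 − 58.2) + 48.6 = 33.142
Difference = 33.142 − 37.40 = -4.26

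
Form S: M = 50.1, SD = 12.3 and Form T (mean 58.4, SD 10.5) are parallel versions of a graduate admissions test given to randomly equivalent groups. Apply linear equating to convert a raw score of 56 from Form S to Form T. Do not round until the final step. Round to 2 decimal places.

63.44

Linear equating: y = (SD_Y/SD_X)(x − M_X) + M_Y
y = (10.5/12.3)(56 − 50.1) + 58.4
y = 0.853659 × 5.9 + 58.4 = 5.0366 + 58.4 = 63.44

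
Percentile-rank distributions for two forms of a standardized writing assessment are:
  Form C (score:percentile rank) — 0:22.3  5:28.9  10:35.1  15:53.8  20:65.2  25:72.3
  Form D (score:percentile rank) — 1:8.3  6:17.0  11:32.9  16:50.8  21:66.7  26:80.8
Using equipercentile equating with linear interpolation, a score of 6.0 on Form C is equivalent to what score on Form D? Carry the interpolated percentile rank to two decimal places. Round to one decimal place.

10.1

PR of 6.0 on Form C: 28.9 + (6.0 − 5)/(10 − 5) × (35.1 − 28.9) = 30.14
On Form D, PR 30.14 falls between score 6 (PR 17.0) and 11 (PR 32.9).
Interpolate: 6 + (30.14 − 17.0)/(32.9 − 17.0) × (11 − 6) = 10.1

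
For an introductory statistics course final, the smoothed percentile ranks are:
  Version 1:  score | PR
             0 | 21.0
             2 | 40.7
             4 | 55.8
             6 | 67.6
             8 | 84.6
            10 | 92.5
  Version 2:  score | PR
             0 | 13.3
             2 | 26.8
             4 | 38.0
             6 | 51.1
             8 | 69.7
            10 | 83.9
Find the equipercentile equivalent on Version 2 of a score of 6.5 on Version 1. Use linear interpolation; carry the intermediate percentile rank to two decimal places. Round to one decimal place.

8.3

PR of 6.5 on Version 1: 67.6 + (6.5 − 6)/(8 − 6) × (84.6 − 67.6) = 71.85
On Version 2, PR 71.85 falls between score 8 (PR 69.7) and 10 (PR 83.9).
Interpolate: 8 + (71.85 − 69.7)/(83.9 − 69.7) × (10 − 8) = 8.3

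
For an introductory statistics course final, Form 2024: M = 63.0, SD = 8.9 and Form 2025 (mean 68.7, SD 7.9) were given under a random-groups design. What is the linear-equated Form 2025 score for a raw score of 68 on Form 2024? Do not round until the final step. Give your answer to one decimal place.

Linear equating: y = (SD_Y/SD_X)(x − M_X) + M_Y
y = (7.9/8.9)(68 − 63.0) + 68.7
y = 0.887640 × 5.0 + 68.7 = 4.4382 + 68.7 = 73.1

73.1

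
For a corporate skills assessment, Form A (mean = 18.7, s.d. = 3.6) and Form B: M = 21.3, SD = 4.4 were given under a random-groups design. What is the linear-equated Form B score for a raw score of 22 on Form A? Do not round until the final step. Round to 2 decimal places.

25.33

Linear equating: y = (SD_Y/SD_X)(x − M_X) + M_Y
y = (4.4/3.6)(22 − 18.7) + 21.3
y = 1.222222 × 3.3 + 21.3 = 4.0333 + 21.3 = 25.33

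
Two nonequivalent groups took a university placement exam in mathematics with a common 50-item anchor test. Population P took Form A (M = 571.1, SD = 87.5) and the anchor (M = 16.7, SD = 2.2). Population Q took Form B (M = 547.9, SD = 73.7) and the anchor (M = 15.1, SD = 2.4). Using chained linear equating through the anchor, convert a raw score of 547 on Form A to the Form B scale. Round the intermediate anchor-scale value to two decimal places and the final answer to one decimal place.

Form A → anchor (Population P): v = (2.2/87.5)(547 − 571.1) + 16.7 = 16.09
anchor → Form B (Population Q): y = (73.7/2.4)(16.09 − 15.1) + 547.9 = 578.3

578.3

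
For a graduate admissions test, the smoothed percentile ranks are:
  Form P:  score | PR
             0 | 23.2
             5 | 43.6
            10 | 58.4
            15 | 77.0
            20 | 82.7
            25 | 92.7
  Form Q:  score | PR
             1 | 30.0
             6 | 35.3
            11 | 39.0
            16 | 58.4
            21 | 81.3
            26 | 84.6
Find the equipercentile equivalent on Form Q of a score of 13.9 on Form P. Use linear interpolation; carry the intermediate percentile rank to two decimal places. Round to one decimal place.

PR of 13.9 on Form P: 58.4 + (13.9 − 10)/(15 − 10) × (77.0 − 58.4) = 72.91
On Form Q, PR 72.91 falls between score 16 (PR 58.4) and 21 (PR 81.3).
Interpolate: 16 + (72.91 − 58.4)/(81.3 − 58.4) × (21 − 16) = 19.2

19.2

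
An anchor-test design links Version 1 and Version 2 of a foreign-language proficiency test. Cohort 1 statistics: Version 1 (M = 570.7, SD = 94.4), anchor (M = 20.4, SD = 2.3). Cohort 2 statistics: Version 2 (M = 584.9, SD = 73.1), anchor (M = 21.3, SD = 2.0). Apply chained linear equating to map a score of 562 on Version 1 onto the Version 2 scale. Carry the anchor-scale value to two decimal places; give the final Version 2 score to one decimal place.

544.3

Version 1 → anchor (Cohort 1): v = (2.3/94.4)(562 − 570.7) + 20.4 = 20.19
anchor → Version 2 (Cohort 2): y = (73.1/2.0)(20.19 − 21.3) + 584.9 = 544.3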